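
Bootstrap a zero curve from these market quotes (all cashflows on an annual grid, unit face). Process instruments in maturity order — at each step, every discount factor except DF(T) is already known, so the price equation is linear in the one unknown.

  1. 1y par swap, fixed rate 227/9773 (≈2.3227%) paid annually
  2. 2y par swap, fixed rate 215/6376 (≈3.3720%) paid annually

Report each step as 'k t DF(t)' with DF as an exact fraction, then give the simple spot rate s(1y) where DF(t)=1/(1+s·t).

step 1 [1y] swap r/1=227/9773: DF=(1 − 227/9773·(0))/(1+227/9773) = 9773/10000 ≈ 0.977300
step 2 [2y] swap r/1=215/6376: DF=(1 − 215/6376·(0.977300))/(1+215/6376) = 1871/2000 ≈ 0.935500

1 1 9773/10000
2 2 1871/2000
s(1y) = (1/(9773/10000) − 1)/(1) = 227/9773 ≈ 2.3227%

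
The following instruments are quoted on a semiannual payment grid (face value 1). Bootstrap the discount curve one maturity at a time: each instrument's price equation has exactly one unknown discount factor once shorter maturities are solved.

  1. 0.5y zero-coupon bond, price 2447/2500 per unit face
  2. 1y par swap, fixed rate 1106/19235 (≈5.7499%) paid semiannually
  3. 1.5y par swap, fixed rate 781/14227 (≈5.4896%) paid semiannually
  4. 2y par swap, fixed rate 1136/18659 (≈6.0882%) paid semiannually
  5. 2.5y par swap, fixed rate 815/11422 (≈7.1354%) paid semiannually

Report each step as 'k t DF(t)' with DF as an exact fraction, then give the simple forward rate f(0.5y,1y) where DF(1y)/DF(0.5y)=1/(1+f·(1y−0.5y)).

step 1 [0.5y] zero: DF = P = 2447/2500 ≈ 0.978800
step 2 [1y] swap r/2=553/19235: DF=(1 − 553/19235·(0.978800))/(1+553/19235) = 9447/10000 ≈ 0.944700
step 3 [1.5y] swap r/2=781/28454: DF=(1 − 781/28454·(0.978800+0.944700))/(1+781/28454) = 9219/10000 ≈ 0.921900
step 4 [2y] swap r/2=568/18659: DF=(1 − 568/18659·(0.978800+0.944700+0.921900))/(1+568/18659) = 554/625 ≈ 0.886400
step 5 [2.5y] swap r/2=815/22844: DF=(1 − 815/22844·(0.978800+0.944700+0.921900+0.886400))/(1+815/22844) = 837/1000 ≈ 0.837000

1 1/2 2447/2500
2 1 9447/10000
3 3/2 9219/10000
4 2 554/625
5 5/2 837/1000
f(0.5y,1y) = ((2447/2500)/(9447/10000) − 1)/(1/2) = 682/9447 ≈ 7.2192%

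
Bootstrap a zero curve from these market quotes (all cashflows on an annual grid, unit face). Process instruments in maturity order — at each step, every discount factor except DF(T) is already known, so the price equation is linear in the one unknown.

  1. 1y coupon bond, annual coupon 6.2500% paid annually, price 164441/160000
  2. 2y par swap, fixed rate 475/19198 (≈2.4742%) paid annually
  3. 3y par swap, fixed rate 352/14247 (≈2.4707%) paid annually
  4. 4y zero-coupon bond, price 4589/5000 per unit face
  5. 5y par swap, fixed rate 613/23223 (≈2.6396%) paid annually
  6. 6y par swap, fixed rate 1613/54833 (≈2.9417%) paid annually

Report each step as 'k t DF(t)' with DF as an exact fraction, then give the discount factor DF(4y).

step 1 [1y] bond c/1=1/16: DF=(164441/160000 − 1/16·(0))/(1+1/16) = 9673/10000 ≈ 0.967300
step 2 [2y] swap r/1=475/19198: DF=(1 − 475/19198·(0.967300))/(1+475/19198) = 381/400 ≈ 0.952500
step 3 [3y] swap r/1=352/14247: DF=(1 − 352/14247·(0.967300+0.952500))/(1+352/14247) = 581/625 ≈ 0.929600
step 4 [4y] zero: DF = P = 4589/5000 ≈ 0.917800
step 5 [5y] swap r/1=613/23223: DF=(1 − 613/23223·(0.967300+0.952500+0.929600+0.917800))/(1+613/23223) = 4387/5000 ≈ 0.877400
step 6 [6y] swap r/1=1613/54833: DF=(1 − 1613/54833·(0.967300+0.952500+0.929600+0.917800+0.877400))/(1+1613/54833) = 8387/10000 ≈ 0.838700

1 1 9673/10000
2 2 381/400
3 3 581/625
4 4 4589/5000
5 5 4387/5000
6 6 8387/10000
DF(4y) = 4589/5000 ≈ 0.917800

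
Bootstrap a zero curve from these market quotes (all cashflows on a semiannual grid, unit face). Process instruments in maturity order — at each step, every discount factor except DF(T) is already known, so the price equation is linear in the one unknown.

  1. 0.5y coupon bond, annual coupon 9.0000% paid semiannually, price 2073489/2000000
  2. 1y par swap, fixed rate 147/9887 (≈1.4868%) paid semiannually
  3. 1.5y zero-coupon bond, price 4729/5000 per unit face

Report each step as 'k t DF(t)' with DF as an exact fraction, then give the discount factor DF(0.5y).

step 1 [0.5y] bond c/2=9/200: DF=(2073489/2000000 − 9/200·(0))/(1+9/200) = 9921/10000 ≈ 0.992100
step 2 [1y] swap r/2=147/19774: DF=(1 − 147/19774·(0.992100))/(1+147/19774) = 9853/10000 ≈ 0.985300
step 3 [1.5y] zero: DF = P = 4729/5000 ≈ 0.945800

1 1/2 9921/10000
2 1 9853/10000
3 3/2 4729/5000
DF(0.5y) = 9921/10000 ≈ 0.992100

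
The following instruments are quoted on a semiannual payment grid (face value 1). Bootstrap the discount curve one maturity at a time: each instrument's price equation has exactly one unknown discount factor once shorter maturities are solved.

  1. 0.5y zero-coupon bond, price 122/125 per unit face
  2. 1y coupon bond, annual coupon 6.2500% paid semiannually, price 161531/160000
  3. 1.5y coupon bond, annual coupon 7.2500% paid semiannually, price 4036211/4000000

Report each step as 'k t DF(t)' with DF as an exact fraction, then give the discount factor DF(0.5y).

1 1/2 122/125
2 1 4747/5000
3 3/2 1133/1250
DF(0.5y) = 122/125 ≈ 0.976000

step 1 [0.5y] zero: DF = P = 122/125 ≈ 0.976000
step 2 [1y] bond c/2=1/32: DF=(161531/160000 − 1/32·(0.976000))/(1+1/32) = 4747/5000 ≈ 0.949400
step 3 [1.5y] bond c/2=29/800: DF=(4036211/4000000 − 29/800·(0.976000+0.949400))/(1+29/800) = 1133/1250 ≈ 0.906400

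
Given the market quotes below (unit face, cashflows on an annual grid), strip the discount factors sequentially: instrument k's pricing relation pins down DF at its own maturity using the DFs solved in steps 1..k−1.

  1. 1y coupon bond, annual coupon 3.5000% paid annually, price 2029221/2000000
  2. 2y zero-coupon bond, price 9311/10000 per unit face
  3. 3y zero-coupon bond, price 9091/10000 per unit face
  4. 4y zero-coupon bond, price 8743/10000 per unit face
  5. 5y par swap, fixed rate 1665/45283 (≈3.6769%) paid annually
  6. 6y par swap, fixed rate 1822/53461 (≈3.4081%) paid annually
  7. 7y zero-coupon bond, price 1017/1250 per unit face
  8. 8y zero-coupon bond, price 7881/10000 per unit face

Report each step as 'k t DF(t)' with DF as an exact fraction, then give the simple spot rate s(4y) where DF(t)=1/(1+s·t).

step 1 [1y] bond c/1=7/200: DF=(2029221/2000000 − 7/200·(0))/(1+7/200) = 9803/10000 ≈ 0.980300
step 2 [2y] zero: DF = P = 9311/10000 ≈ 0.931100
step 3 [3y] zero: DF = P = 9091/10000 ≈ 0.909100
step 4 [4y] zero: DF = P = 8743/10000 ≈ 0.874300
step 5 [5y] swap r/1=1665/45283: DF=(1 − 1665/45283·(0.980300+0.931100+0.909100+0.874300))/(1+1665/45283) = 1667/2000 ≈ 0.833500
step 6 [6y] swap r/1=1822/53461: DF=(1 − 1822/53461·(0.980300+0.931100+0.909100+0.874300+0.833500))/(1+1822/53461) = 4089/5000 ≈ 0.817800
step 7 [7y] zero: DF = P = 1017/1250 ≈ 0.813600
step 8 [8y] zero: DF = P = 7881/10000 ≈ 0.788100

1 1 9803/10000
2 2 9311/10000
3 3 9091/10000
4 4 8743/10000
5 5 1667/2000
6 6 4089/5000
7 7 1017/1250
8 8 7881/10000
s(4y) = (1/(8743/10000) − 1)/(4) = 1257/34972 ≈ 3.5943%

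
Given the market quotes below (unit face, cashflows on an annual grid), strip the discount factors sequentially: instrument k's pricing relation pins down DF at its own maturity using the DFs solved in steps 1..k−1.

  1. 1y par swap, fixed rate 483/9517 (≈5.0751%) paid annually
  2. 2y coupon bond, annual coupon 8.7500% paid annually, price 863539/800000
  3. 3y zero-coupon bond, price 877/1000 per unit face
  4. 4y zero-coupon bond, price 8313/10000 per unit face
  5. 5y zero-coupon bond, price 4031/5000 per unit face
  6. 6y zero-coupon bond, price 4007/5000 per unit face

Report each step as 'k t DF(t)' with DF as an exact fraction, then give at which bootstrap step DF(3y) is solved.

step 1 [1y] swap r/1=483/9517: DF=(1 − 483/9517·(0))/(1+483/9517) = 9517/10000 ≈ 0.951700
step 2 [2y] bond c/1=7/80: DF=(863539/800000 − 7/80·(0.951700))/(1+7/80) = 229/250 ≈ 0.916000
step 3 [3y] zero: DF = P = 877/1000 ≈ 0.877000
step 4 [4y] zero: DF = P = 8313/10000 ≈ 0.831300
step 5 [5y] zero: DF = P = 4031/5000 ≈ 0.806200
step 6 [6y] zero: DF = P = 4007/5000 ≈ 0.801400

1 1 9517/10000
2 2 229/250
3 3 877/1000
4 4 8313/10000
5 5 4031/5000
6 6 4007/5000
DF(3y) is solved at step 3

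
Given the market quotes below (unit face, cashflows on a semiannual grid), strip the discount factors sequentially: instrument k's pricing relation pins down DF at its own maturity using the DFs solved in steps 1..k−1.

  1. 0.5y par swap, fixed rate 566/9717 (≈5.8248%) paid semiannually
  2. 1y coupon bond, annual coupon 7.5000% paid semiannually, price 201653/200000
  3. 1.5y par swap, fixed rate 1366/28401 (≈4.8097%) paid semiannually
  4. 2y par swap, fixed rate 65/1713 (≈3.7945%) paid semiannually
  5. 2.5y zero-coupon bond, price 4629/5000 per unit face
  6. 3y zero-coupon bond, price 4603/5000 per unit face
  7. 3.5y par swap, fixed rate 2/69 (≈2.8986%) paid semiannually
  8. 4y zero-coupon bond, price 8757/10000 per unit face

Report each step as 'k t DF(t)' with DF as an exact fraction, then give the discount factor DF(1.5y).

1 1/2 9717/10000
2 1 9367/10000
3 3/2 9317/10000
4 2 1857/2000
5 5/2 4629/5000
6 3 4603/5000
7 7/2 1811/2000
8 4 8757/10000
DF(1.5y) = 9317/10000 ≈ 0.931700

step 1 [0.5y] swap r/2=283/9717: DF=(1 − 283/9717·(0))/(1+283/9717) = 9717/10000 ≈ 0.971700
step 2 [1y] bond c/2=3/80: DF=(201653/200000 − 3/80·(0.971700))/(1+3/80) = 9367/10000 ≈ 0.936700
step 3 [1.5y] swap r/2=683/28401: DF=(1 − 683/28401·(0.971700+0.936700))/(1+683/28401) = 9317/10000 ≈ 0.931700
step 4 [2y] swap r/2=65/3426: DF=(1 − 65/3426·(0.971700+0.936700+0.931700))/(1+65/3426) = 1857/2000 ≈ 0.928500
step 5 [2.5y] zero: DF = P = 4629/5000 ≈ 0.925800
step 6 [3y] zero: DF = P = 4603/5000 ≈ 0.920600
step 7 [3.5y] swap r/2=1/69: DF=(1 − 1/69·(0.971700+0.936700+0.931700+0.928500+0.925800+0.920600))/(1+1/69) = 1811/2000 ≈ 0.905500
step 8 [4y] zero: DF = P = 8757/10000 ≈ 0.875700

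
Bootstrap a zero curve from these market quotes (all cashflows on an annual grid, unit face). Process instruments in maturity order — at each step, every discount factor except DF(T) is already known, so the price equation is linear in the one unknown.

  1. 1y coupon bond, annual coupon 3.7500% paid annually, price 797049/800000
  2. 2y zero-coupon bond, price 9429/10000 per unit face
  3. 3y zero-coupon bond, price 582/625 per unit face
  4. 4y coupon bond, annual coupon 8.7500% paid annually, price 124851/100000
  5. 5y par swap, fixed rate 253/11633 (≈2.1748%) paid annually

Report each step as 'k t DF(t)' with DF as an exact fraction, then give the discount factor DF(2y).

1 1 9603/10000
2 2 9429/10000
3 3 582/625
4 4 23/25
5 5 2247/2500
DF(2y) = 9429/10000 ≈ 0.942900

step 1 [1y] bond c/1=3/80: DF=(797049/800000 − 3/80·(0))/(1+3/80) = 9603/10000 ≈ 0.960300
step 2 [2y] zero: DF = P = 9429/10000 ≈ 0.942900
step 3 [3y] zero: DF = P = 582/625 ≈ 0.931200
step 4 [4y] bond c/1=7/80: DF=(124851/100000 − 7/80·(0.960300+0.942900+0.931200))/(1+7/80) = 23/25 ≈ 0.920000
step 5 [5y] swap r/1=253/11633: DF=(1 − 253/11633·(0.960300+0.942900+0.931200+0.920000))/(1+253/11633) = 2247/2500 ≈ 0.898800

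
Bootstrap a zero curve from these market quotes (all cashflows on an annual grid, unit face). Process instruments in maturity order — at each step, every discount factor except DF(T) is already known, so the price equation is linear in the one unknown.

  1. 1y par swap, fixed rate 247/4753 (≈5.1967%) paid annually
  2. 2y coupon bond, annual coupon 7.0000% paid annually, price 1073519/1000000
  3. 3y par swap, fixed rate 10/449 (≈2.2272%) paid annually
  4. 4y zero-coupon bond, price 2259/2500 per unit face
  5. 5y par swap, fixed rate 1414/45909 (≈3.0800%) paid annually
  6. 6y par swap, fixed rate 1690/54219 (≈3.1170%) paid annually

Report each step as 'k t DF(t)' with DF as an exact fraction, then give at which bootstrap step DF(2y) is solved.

1 1 4753/5000
2 2 9411/10000
3 3 937/1000
4 4 2259/2500
5 5 4293/5000
6 6 831/1000
DF(2y) is solved at step 2

step 1 [1y] swap r/1=247/4753: DF=(1 − 247/4753·(0))/(1+247/4753) = 4753/5000 ≈ 0.950600
step 2 [2y] bond c/1=7/100: DF=(1073519/1000000 − 7/100·(0.950600))/(1+7/100) = 9411/10000 ≈ 0.941100
step 3 [3y] swap r/1=10/449: DF=(1 − 10/449·(0.950600+0.941100))/(1+10/449) = 937/1000 ≈ 0.937000
step 4 [4y] zero: DF = P = 2259/2500 ≈ 0.903600
step 5 [5y] swap r/1=1414/45909: DF=(1 − 1414/45909·(0.950600+0.941100+0.937000+0.903600))/(1+1414/45909) = 4293/5000 ≈ 0.858600
step 6 [6y] swap r/1=1690/54219: DF=(1 − 1690/54219·(0.950600+0.941100+0.937000+0.903600+0.858600))/(1+1690/54219) = 831/1000 ≈ 0.831000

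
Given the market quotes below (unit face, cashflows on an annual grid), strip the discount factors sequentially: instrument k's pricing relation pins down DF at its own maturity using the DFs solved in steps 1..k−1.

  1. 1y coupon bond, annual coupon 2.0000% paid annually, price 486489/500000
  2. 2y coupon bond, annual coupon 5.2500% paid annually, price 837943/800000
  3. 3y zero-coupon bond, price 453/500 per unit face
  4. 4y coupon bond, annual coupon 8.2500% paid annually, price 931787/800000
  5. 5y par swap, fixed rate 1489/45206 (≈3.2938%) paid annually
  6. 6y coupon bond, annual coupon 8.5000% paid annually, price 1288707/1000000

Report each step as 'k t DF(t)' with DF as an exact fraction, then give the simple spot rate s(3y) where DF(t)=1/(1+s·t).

step 1 [1y] bond c/1=1/50: DF=(486489/500000 − 1/50·(0))/(1+1/50) = 9539/10000 ≈ 0.953900
step 2 [2y] bond c/1=21/400: DF=(837943/800000 − 21/400·(0.953900))/(1+21/400) = 2369/2500 ≈ 0.947600
step 3 [3y] zero: DF = P = 453/500 ≈ 0.906000
step 4 [4y] bond c/1=33/400: DF=(931787/800000 − 33/400·(0.953900+0.947600+0.906000))/(1+33/400) = 431/500 ≈ 0.862000
step 5 [5y] swap r/1=1489/45206: DF=(1 − 1489/45206·(0.953900+0.947600+0.906000+0.862000))/(1+1489/45206) = 8511/10000 ≈ 0.851100
step 6 [6y] bond c/1=17/200: DF=(1288707/1000000 − 17/200·(0.953900+0.947600+0.906000+0.862000+0.851100))/(1+17/200) = 521/625 ≈ 0.833600

1 1 9539/10000
2 2 2369/2500
3 3 453/500
4 4 431/500
5 5 8511/10000
6 6 521/625
s(3y) = (1/(453/500) − 1)/(3) = 47/1359 ≈ 3.4584%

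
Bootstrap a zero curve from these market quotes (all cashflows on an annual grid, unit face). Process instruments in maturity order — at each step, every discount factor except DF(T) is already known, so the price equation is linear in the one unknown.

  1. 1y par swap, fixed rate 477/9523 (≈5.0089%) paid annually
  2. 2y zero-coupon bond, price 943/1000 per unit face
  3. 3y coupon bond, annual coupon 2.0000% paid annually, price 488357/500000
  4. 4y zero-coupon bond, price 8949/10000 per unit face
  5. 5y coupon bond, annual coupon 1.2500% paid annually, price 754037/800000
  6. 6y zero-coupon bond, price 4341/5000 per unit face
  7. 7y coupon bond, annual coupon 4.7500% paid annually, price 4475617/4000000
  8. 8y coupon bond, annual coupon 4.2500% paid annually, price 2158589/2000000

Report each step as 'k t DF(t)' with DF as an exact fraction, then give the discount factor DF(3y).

step 1 [1y] swap r/1=477/9523: DF=(1 − 477/9523·(0))/(1+477/9523) = 9523/10000 ≈ 0.952300
step 2 [2y] zero: DF = P = 943/1000 ≈ 0.943000
step 3 [3y] bond c/1=1/50: DF=(488357/500000 − 1/50·(0.952300+0.943000))/(1+1/50) = 2301/2500 ≈ 0.920400
step 4 [4y] zero: DF = P = 8949/10000 ≈ 0.894900
step 5 [5y] bond c/1=1/80: DF=(754037/800000 − 1/80·(0.952300+0.943000+0.920400+0.894900))/(1+1/80) = 8851/10000 ≈ 0.885100
step 6 [6y] zero: DF = P = 4341/5000 ≈ 0.868200
step 7 [7y] bond c/1=19/400: DF=(4475617/4000000 − 19/400·(0.952300+0.943000+0.920400+0.894900+0.885100+0.868200))/(1+19/400) = 2051/2500 ≈ 0.820400
step 8 [8y] bond c/1=17/400: DF=(2158589/2000000 − 17/400·(0.952300+0.943000+0.920400+0.894900+0.885100+0.868200+0.820400))/(1+17/400) = 7791/10000 ≈ 0.779100

1 1 9523/10000
2 2 943/1000
3 3 2301/2500
4 4 8949/10000
5 5 8851/10000
6 6 4341/5000
7 7 2051/2500
8 8 7791/10000
DF(3y) = 2301/2500 ≈ 0.920400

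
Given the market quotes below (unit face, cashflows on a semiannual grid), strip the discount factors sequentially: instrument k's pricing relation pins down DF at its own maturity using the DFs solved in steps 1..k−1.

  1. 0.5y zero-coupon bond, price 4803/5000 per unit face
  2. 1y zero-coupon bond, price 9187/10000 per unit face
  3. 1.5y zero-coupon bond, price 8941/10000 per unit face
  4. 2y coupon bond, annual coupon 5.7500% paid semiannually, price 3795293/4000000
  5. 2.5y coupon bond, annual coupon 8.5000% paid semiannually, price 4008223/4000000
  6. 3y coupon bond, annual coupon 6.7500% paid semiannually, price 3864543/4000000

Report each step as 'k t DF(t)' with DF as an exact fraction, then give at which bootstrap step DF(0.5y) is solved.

step 1 [0.5y] zero: DF = P = 4803/5000 ≈ 0.960600
step 2 [1y] zero: DF = P = 9187/10000 ≈ 0.918700
step 3 [1.5y] zero: DF = P = 8941/10000 ≈ 0.894100
step 4 [2y] bond c/2=23/800: DF=(3795293/4000000 − 23/800·(0.960600+0.918700+0.894100))/(1+23/800) = 528/625 ≈ 0.844800
step 5 [2.5y] bond c/2=17/400: DF=(4008223/4000000 − 17/400·(0.960600+0.918700+0.894100+0.844800))/(1+17/400) = 8137/10000 ≈ 0.813700
step 6 [3y] bond c/2=27/800: DF=(3864543/4000000 − 27/800·(0.960600+0.918700+0.894100+0.844800+0.813700))/(1+27/800) = 7899/10000 ≈ 0.789900

1 1/2 4803/5000
2 1 9187/10000
3 3/2 8941/10000
4 2 528/625
5 5/2 8137/10000
6 3 7899/10000
DF(0.5y) is solved at step 1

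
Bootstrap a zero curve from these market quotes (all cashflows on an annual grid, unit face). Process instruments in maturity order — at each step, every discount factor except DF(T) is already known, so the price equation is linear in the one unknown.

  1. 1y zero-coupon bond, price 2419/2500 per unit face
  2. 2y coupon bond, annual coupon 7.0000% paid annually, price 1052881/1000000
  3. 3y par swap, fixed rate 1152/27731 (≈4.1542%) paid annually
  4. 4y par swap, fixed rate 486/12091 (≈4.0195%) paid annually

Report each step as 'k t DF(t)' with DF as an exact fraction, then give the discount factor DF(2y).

step 1 [1y] zero: DF = P = 2419/2500 ≈ 0.967600
step 2 [2y] bond c/1=7/100: DF=(1052881/1000000 − 7/100·(0.967600))/(1+7/100) = 9207/10000 ≈ 0.920700
step 3 [3y] swap r/1=1152/27731: DF=(1 − 1152/27731·(0.967600+0.920700))/(1+1152/27731) = 553/625 ≈ 0.884800
step 4 [4y] swap r/1=486/12091: DF=(1 − 486/12091·(0.967600+0.920700+0.884800))/(1+486/12091) = 4271/5000 ≈ 0.854200

1 1 2419/2500
2 2 9207/10000
3 3 553/625
4 4 4271/5000
DF(2y) = 9207/10000 ≈ 0.920700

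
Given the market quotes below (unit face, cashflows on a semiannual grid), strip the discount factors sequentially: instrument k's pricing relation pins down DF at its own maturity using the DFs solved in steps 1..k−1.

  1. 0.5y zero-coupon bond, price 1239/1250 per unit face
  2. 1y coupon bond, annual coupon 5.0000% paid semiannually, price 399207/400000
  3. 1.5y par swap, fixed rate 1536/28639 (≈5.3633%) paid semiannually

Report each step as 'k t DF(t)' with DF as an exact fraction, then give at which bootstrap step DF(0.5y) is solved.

1 1/2 1239/1250
2 1 1899/2000
3 3/2 577/625
DF(0.5y) is solved at step 1

step 1 [0.5y] zero: DF = P = 1239/1250 ≈ 0.991200
step 2 [1y] bond c/2=1/40: DF=(399207/400000 − 1/40·(0.991200))/(1+1/40) = 1899/2000 ≈ 0.949500
step 3 [1.5y] swap r/2=768/28639: DF=(1 − 768/28639·(0.991200+0.949500))/(1+768/28639) = 577/625 ≈ 0.923200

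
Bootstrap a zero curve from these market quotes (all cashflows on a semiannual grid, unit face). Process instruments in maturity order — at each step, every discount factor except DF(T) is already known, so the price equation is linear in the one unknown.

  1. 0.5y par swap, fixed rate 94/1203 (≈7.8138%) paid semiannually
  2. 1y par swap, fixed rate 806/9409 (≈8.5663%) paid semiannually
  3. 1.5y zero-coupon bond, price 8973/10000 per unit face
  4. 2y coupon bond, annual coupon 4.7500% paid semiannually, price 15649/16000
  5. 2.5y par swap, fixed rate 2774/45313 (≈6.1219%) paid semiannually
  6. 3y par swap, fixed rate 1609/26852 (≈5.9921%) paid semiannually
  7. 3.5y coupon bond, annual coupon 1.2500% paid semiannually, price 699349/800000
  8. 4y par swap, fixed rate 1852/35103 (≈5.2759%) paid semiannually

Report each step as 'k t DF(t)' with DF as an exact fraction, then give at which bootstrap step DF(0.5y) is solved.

1 1/2 1203/1250
2 1 4597/5000
3 3/2 8973/10000
4 2 8909/10000
5 5/2 8613/10000
6 3 8391/10000
7 7/2 4177/5000
8 4 2037/2500
DF(0.5y) is solved at step 1

step 1 [0.5y] swap r/2=47/1203: DF=(1 − 47/1203·(0))/(1+47/1203) = 1203/1250 ≈ 0.962400
step 2 [1y] swap r/2=403/9409: DF=(1 − 403/9409·(0.962400))/(1+403/9409) = 4597/5000 ≈ 0.919400
step 3 [1.5y] zero: DF = P = 8973/10000 ≈ 0.897300
step 4 [2y] bond c/2=19/800: DF=(15649/16000 − 19/800·(0.962400+0.919400+0.897300))/(1+19/800) = 8909/10000 ≈ 0.890900
step 5 [2.5y] swap r/2=1387/45313: DF=(1 − 1387/45313·(0.962400+0.919400+0.897300+0.890900))/(1+1387/45313) = 8613/10000 ≈ 0.861300
step 6 [3y] swap r/2=1609/53704: DF=(1 − 1609/53704·(0.962400+0.919400+0.897300+0.890900+0.861300))/(1+1609/53704) = 8391/10000 ≈ 0.839100
step 7 [3.5y] bond c/2=1/160: DF=(699349/800000 − 1/160·(0.962400+0.919400+0.897300+0.890900+0.861300+0.839100))/(1+1/160) = 4177/5000 ≈ 0.835400
step 8 [4y] swap r/2=926/35103: DF=(1 − 926/35103·(0.962400+0.919400+0.897300+0.890900+0.861300+0.839100+0.835400))/(1+926/35103) = 2037/2500 ≈ 0.814800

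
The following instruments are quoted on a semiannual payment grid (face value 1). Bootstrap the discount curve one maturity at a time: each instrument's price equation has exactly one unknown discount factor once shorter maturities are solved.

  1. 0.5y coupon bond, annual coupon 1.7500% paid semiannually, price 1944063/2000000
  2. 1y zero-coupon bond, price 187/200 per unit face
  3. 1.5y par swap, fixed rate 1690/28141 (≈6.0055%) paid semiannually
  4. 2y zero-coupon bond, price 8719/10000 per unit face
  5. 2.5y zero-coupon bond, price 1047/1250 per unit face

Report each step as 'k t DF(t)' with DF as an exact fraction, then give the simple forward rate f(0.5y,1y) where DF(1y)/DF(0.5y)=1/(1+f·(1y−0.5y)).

1 1/2 2409/2500
2 1 187/200
3 3/2 1831/2000
4 2 8719/10000
5 5/2 1047/1250
f(0.5y,1y) = ((2409/2500)/(187/200) − 1)/(1/2) = 26/425 ≈ 6.1176%

step 1 [0.5y] bond c/2=7/800: DF=(1944063/2000000 − 7/800·(0))/(1+7/800) = 2409/2500 ≈ 0.963600
step 2 [1y] zero: DF = P = 187/200 ≈ 0.935000
step 3 [1.5y] swap r/2=845/28141: DF=(1 − 845/28141·(0.963600+0.935000))/(1+845/28141) = 1831/2000 ≈ 0.915500
step 4 [2y] zero: DF = P = 8719/10000 ≈ 0.871900
step 5 [2.5y] zero: DF = P = 1047/1250 ≈ 0.837600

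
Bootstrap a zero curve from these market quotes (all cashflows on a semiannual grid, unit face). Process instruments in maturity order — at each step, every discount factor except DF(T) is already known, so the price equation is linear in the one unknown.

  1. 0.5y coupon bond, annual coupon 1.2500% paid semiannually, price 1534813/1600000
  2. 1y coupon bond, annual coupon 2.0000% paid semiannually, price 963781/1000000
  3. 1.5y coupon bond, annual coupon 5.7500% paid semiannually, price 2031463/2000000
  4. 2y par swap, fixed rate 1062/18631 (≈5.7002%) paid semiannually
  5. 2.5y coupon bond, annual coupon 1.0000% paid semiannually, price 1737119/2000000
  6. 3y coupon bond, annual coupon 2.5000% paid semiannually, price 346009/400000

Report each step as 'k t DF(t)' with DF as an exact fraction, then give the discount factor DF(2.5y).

1 1/2 9533/10000
2 1 1181/1250
3 3/2 9343/10000
4 2 4469/5000
5 5/2 8457/10000
6 3 7979/10000
DF(2.5y) = 8457/10000 ≈ 0.845700

step 1 [0.5y] bond c/2=1/160: DF=(1534813/1600000 − 1/160·(0))/(1+1/160) = 9533/10000 ≈ 0.953300
step 2 [1y] bond c/2=1/100: DF=(963781/1000000 − 1/100·(0.953300))/(1+1/100) = 1181/1250 ≈ 0.944800
step 3 [1.5y] bond c/2=23/800: DF=(2031463/2000000 − 23/800·(0.953300+0.944800))/(1+23/800) = 9343/10000 ≈ 0.934300
step 4 [2y] swap r/2=531/18631: DF=(1 − 531/18631·(0.953300+0.944800+0.934300))/(1+531/18631) = 4469/5000 ≈ 0.893800
step 5 [2.5y] bond c/2=1/200: DF=(1737119/2000000 − 1/200·(0.953300+0.944800+0.934300+0.893800))/(1+1/200) = 8457/10000 ≈ 0.845700
step 6 [3y] bond c/2=1/80: DF=(346009/400000 − 1/80·(0.953300+0.944800+0.934300+0.893800+0.845700))/(1+1/80) = 7979/10000 ≈ 0.797900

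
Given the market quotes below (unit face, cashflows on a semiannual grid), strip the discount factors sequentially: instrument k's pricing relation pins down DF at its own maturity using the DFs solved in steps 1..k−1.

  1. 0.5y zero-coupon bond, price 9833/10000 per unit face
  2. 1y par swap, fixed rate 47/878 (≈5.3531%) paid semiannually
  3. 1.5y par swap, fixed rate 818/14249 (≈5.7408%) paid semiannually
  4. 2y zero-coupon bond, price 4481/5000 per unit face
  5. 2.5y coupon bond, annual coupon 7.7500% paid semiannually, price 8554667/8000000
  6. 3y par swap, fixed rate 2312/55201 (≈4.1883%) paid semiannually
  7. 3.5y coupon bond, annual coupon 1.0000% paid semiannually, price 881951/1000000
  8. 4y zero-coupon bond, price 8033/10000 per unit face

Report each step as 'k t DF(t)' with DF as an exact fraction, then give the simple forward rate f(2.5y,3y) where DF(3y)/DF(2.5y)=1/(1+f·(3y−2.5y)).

1 1/2 9833/10000
2 1 9483/10000
3 3/2 4591/5000
4 2 4481/5000
5 5/2 8897/10000
6 3 2211/2500
7 7/2 8501/10000
8 4 8033/10000
f(2.5y,3y) = ((8897/10000)/(2211/2500) − 1)/(1/2) = 53/4422 ≈ 1.1986%

step 1 [0.5y] zero: DF = P = 9833/10000 ≈ 0.983300
step 2 [1y] swap r/2=47/1756: DF=(1 − 47/1756·(0.983300))/(1+47/1756) = 9483/10000 ≈ 0.948300
step 3 [1.5y] swap r/2=409/14249: DF=(1 − 409/14249·(0.983300+0.948300))/(1+409/14249) = 4591/5000 ≈ 0.918200
step 4 [2y] zero: DF = P = 4481/5000 ≈ 0.896200
step 5 [2.5y] bond c/2=31/800: DF=(8554667/8000000 − 31/800·(0.983300+0.948300+0.918200+0.896200))/(1+31/800) = 8897/10000 ≈ 0.889700
step 6 [3y] swap r/2=1156/55201: DF=(1 − 1156/55201·(0.983300+0.948300+0.918200+0.896200+0.889700))/(1+1156/55201) = 2211/2500 ≈ 0.884400
step 7 [3.5y] bond c/2=1/200: DF=(881951/1000000 − 1/200·(0.983300+0.948300+0.918200+0.896200+0.889700+0.884400))/(1+1/200) = 8501/10000 ≈ 0.850100
step 8 [4y] zero: DF = P = 8033/10000 ≈ 0.803300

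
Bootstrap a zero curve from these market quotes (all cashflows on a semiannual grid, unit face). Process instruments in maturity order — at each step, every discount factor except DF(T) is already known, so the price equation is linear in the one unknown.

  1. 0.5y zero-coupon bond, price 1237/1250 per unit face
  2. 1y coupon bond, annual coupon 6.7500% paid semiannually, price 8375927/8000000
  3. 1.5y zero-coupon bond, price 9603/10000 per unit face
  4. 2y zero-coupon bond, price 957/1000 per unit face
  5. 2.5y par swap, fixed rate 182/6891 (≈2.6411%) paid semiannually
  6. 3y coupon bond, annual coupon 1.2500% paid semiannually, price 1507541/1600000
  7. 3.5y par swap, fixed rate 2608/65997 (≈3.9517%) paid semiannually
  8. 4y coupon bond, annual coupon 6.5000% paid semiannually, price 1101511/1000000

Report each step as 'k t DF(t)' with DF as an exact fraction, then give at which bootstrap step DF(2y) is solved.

step 1 [0.5y] zero: DF = P = 1237/1250 ≈ 0.989600
step 2 [1y] bond c/2=27/800: DF=(8375927/8000000 − 27/800·(0.989600))/(1+27/800) = 1961/2000 ≈ 0.980500
step 3 [1.5y] zero: DF = P = 9603/10000 ≈ 0.960300
step 4 [2y] zero: DF = P = 957/1000 ≈ 0.957000
step 5 [2.5y] swap r/2=91/6891: DF=(1 − 91/6891·(0.989600+0.980500+0.960300+0.957000))/(1+91/6891) = 9363/10000 ≈ 0.936300
step 6 [3y] bond c/2=1/160: DF=(1507541/1600000 − 1/160·(0.989600+0.980500+0.960300+0.957000+0.936300))/(1+1/160) = 1133/1250 ≈ 0.906400
step 7 [3.5y] swap r/2=1304/65997: DF=(1 − 1304/65997·(0.989600+0.980500+0.960300+0.957000+0.936300+0.906400))/(1+1304/65997) = 1087/1250 ≈ 0.869600
step 8 [4y] bond c/2=13/400: DF=(1101511/1000000 − 13/400·(0.989600+0.980500+0.960300+0.957000+0.936300+0.906400+0.869600))/(1+13/400) = 8591/10000 ≈ 0.859100

1 1/2 1237/1250
2 1 1961/2000
3 3/2 9603/10000
4 2 957/1000
5 5/2 9363/10000
6 3 1133/1250
7 7/2 1087/1250
8 4 8591/10000
DF(2y) is solved at step 4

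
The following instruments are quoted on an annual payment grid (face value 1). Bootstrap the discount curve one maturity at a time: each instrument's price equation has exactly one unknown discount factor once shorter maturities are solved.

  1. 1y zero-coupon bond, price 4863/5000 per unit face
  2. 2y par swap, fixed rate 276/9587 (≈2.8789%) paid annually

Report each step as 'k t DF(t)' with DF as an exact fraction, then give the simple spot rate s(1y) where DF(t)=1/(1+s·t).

step 1 [1y] zero: DF = P = 4863/5000 ≈ 0.972600
step 2 [2y] swap r/1=276/9587: DF=(1 − 276/9587·(0.972600))/(1+276/9587) = 1181/1250 ≈ 0.944800

1 1 4863/5000
2 2 1181/1250
s(1y) = (1/(4863/5000) − 1)/(1) = 137/4863 ≈ 2.8172%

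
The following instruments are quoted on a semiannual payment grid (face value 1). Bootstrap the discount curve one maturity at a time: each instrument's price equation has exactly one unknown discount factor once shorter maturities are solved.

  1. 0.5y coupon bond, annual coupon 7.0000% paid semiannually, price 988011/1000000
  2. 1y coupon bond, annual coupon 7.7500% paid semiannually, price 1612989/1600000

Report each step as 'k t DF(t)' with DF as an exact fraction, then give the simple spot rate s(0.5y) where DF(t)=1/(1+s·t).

step 1 [0.5y] bond c/2=7/200: DF=(988011/1000000 − 7/200·(0))/(1+7/200) = 4773/5000 ≈ 0.954600
step 2 [1y] bond c/2=31/800: DF=(1612989/1600000 − 31/800·(0.954600))/(1+31/800) = 9349/10000 ≈ 0.934900

1 1/2 4773/5000
2 1 9349/10000
s(0.5y) = (1/(4773/5000) − 1)/(1/2) = 454/4773 ≈ 9.5118%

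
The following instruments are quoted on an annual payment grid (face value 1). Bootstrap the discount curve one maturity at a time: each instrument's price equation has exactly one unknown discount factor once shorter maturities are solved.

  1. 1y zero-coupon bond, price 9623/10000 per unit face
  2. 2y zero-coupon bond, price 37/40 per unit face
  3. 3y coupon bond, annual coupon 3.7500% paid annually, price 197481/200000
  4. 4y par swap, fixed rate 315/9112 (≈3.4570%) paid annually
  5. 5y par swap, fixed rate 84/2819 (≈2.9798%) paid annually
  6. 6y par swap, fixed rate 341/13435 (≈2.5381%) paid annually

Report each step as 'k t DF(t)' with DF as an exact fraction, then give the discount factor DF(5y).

step 1 [1y] zero: DF = P = 9623/10000 ≈ 0.962300
step 2 [2y] zero: DF = P = 37/40 ≈ 0.925000
step 3 [3y] bond c/1=3/80: DF=(197481/200000 − 3/80·(0.962300+0.925000))/(1+3/80) = 1767/2000 ≈ 0.883500
step 4 [4y] swap r/1=315/9112: DF=(1 − 315/9112·(0.962300+0.925000+0.883500))/(1+315/9112) = 437/500 ≈ 0.874000
step 5 [5y] swap r/1=84/2819: DF=(1 − 84/2819·(0.962300+0.925000+0.883500+0.874000))/(1+84/2819) = 541/625 ≈ 0.865600
step 6 [6y] swap r/1=341/13435: DF=(1 − 341/13435·(0.962300+0.925000+0.883500+0.874000+0.865600))/(1+341/13435) = 2159/2500 ≈ 0.863600

1 1 9623/10000
2 2 37/40
3 3 1767/2000
4 4 437/500
5 5 541/625
6 6 2159/2500
DF(5y) = 541/625 ≈ 0.865600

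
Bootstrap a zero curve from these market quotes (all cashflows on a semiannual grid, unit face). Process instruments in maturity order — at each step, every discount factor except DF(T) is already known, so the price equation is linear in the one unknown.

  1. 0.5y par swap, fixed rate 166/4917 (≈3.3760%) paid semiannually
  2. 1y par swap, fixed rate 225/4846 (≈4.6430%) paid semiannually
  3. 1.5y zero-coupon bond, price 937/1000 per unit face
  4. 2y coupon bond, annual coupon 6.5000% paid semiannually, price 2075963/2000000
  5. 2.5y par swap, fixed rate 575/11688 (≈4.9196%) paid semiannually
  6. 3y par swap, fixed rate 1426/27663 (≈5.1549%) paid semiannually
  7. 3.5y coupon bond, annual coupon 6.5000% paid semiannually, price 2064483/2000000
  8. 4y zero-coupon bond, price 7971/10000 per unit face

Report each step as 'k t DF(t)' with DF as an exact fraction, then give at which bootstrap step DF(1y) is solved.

step 1 [0.5y] swap r/2=83/4917: DF=(1 − 83/4917·(0))/(1+83/4917) = 4917/5000 ≈ 0.983400
step 2 [1y] swap r/2=225/9692: DF=(1 − 225/9692·(0.983400))/(1+225/9692) = 191/200 ≈ 0.955000
step 3 [1.5y] zero: DF = P = 937/1000 ≈ 0.937000
step 4 [2y] bond c/2=13/400: DF=(2075963/2000000 − 13/400·(0.983400+0.955000+0.937000))/(1+13/400) = 2287/2500 ≈ 0.914800
step 5 [2.5y] swap r/2=575/23376: DF=(1 − 575/23376·(0.983400+0.955000+0.937000+0.914800))/(1+575/23376) = 177/200 ≈ 0.885000
step 6 [3y] swap r/2=713/27663: DF=(1 − 713/27663·(0.983400+0.955000+0.937000+0.914800+0.885000))/(1+713/27663) = 4287/5000 ≈ 0.857400
step 7 [3.5y] bond c/2=13/400: DF=(2064483/2000000 − 13/400·(0.983400+0.955000+0.937000+0.914800+0.885000+0.857400))/(1+13/400) = 516/625 ≈ 0.825600
step 8 [4y] zero: DF = P = 7971/10000 ≈ 0.797100

1 1/2 4917/5000
2 1 191/200
3 3/2 937/1000
4 2 2287/2500
5 5/2 177/200
6 3 4287/5000
7 7/2 516/625
8 4 7971/10000
DF(1y) is solved at step 2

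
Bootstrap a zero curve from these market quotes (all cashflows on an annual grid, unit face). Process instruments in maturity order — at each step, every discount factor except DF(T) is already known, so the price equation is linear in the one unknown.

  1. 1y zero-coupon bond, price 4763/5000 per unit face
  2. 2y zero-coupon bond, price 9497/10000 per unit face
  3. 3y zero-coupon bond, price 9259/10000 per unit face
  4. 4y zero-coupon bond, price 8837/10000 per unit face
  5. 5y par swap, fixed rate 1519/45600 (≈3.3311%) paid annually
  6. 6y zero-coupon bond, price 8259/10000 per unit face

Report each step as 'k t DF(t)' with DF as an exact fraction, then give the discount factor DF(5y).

step 1 [1y] zero: DF = P = 4763/5000 ≈ 0.952600
step 2 [2y] zero: DF = P = 9497/10000 ≈ 0.949700
step 3 [3y] zero: DF = P = 9259/10000 ≈ 0.925900
step 4 [4y] zero: DF = P = 8837/10000 ≈ 0.883700
step 5 [5y] swap r/1=1519/45600: DF=(1 − 1519/45600·(0.952600+0.949700+0.925900+0.883700))/(1+1519/45600) = 8481/10000 ≈ 0.848100
step 6 [6y] zero: DF = P = 8259/10000 ≈ 0.825900

1 1 4763/5000
2 2 9497/10000
3 3 9259/10000
4 4 8837/10000
5 5 8481/10000
6 6 8259/10000
DF(5y) = 8481/10000 ≈ 0.848100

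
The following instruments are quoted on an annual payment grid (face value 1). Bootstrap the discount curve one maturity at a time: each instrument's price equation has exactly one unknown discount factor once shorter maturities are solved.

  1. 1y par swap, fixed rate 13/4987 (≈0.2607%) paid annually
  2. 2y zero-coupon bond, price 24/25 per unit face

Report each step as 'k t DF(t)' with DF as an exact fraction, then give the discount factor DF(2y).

step 1 [1y] swap r/1=13/4987: DF=(1 − 13/4987·(0))/(1+13/4987) = 4987/5000 ≈ 0.997400
step 2 [2y] zero: DF = P = 24/25 ≈ 0.960000

1 1 4987/5000
2 2 24/25
DF(2y) = 24/25 ≈ 0.960000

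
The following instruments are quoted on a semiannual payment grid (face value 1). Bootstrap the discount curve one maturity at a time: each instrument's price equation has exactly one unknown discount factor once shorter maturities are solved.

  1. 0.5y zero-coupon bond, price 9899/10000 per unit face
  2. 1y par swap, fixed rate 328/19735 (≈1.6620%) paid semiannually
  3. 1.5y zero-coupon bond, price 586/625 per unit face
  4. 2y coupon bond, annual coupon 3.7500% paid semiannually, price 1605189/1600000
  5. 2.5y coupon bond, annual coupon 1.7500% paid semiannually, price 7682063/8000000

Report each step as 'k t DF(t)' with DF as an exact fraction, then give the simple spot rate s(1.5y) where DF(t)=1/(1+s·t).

step 1 [0.5y] zero: DF = P = 9899/10000 ≈ 0.989900
step 2 [1y] swap r/2=164/19735: DF=(1 − 164/19735·(0.989900))/(1+164/19735) = 2459/2500 ≈ 0.983600
step 3 [1.5y] zero: DF = P = 586/625 ≈ 0.937600
step 4 [2y] bond c/2=3/160: DF=(1605189/1600000 − 3/160·(0.989900+0.983600+0.937600))/(1+3/160) = 582/625 ≈ 0.931200
step 5 [2.5y] bond c/2=7/800: DF=(7682063/8000000 − 7/800·(0.989900+0.983600+0.937600+0.931200))/(1+7/800) = 4593/5000 ≈ 0.918600

1 1/2 9899/10000
2 1 2459/2500
3 3/2 586/625
4 2 582/625
5 5/2 4593/5000
s(1.5y) = (1/(586/625) − 1)/(3/2) = 13/293 ≈ 4.4369%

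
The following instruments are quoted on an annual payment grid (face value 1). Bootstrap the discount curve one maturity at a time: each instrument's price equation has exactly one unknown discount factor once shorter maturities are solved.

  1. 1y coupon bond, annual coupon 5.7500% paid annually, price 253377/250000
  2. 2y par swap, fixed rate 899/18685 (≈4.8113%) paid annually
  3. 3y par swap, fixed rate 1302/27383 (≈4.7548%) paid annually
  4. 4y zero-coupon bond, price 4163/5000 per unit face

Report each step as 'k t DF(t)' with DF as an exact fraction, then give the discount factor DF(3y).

1 1 599/625
2 2 9101/10000
3 3 4349/5000
4 4 4163/5000
DF(3y) = 4349/5000 ≈ 0.869800

step 1 [1y] bond c/1=23/400: DF=(253377/250000 − 23/400·(0))/(1+23/400) = 599/625 ≈ 0.958400
step 2 [2y] swap r/1=899/18685: DF=(1 − 899/18685·(0.958400))/(1+899/18685) = 9101/10000 ≈ 0.910100
step 3 [3y] swap r/1=1302/27383: DF=(1 − 1302/27383·(0.958400+0.910100))/(1+1302/27383) = 4349/5000 ≈ 0.869800
step 4 [4y] zero: DF = P = 4163/5000 ≈ 0.832600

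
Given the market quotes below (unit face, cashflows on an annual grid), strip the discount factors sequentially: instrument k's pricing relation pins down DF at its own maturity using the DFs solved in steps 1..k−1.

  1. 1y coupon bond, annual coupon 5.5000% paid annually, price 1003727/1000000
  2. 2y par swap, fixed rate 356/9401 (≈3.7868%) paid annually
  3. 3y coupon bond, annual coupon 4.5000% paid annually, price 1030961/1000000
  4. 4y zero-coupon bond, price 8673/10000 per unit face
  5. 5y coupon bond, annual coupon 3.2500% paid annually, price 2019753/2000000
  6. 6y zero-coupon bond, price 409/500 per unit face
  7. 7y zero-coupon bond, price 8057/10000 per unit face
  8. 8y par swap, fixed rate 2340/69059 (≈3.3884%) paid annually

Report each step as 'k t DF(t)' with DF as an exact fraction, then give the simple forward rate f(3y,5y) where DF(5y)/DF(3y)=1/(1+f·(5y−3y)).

step 1 [1y] bond c/1=11/200: DF=(1003727/1000000 − 11/200·(0))/(1+11/200) = 4757/5000 ≈ 0.951400
step 2 [2y] swap r/1=356/9401: DF=(1 − 356/9401·(0.951400))/(1+356/9401) = 1161/1250 ≈ 0.928800
step 3 [3y] bond c/1=9/200: DF=(1030961/1000000 − 9/200·(0.951400+0.928800))/(1+9/200) = 566/625 ≈ 0.905600
step 4 [4y] zero: DF = P = 8673/10000 ≈ 0.867300
step 5 [5y] bond c/1=13/400: DF=(2019753/2000000 − 13/400·(0.951400+0.928800+0.905600+0.867300))/(1+13/400) = 8631/10000 ≈ 0.863100
step 6 [6y] zero: DF = P = 409/500 ≈ 0.818000
step 7 [7y] zero: DF = P = 8057/10000 ≈ 0.805700
step 8 [8y] swap r/1=2340/69059: DF=(1 − 2340/69059·(0.951400+0.928800+0.905600+0.867300+0.863100+0.818000+0.805700))/(1+2340/69059) = 383/500 ≈ 0.766000

1 1 4757/5000
2 2 1161/1250
3 3 566/625
4 4 8673/10000
5 5 8631/10000
6 6 409/500
7 7 8057/10000
8 8 383/500
f(3y,5y) = ((566/625)/(8631/10000) − 1)/(2) = 425/17262 ≈ 2.4621%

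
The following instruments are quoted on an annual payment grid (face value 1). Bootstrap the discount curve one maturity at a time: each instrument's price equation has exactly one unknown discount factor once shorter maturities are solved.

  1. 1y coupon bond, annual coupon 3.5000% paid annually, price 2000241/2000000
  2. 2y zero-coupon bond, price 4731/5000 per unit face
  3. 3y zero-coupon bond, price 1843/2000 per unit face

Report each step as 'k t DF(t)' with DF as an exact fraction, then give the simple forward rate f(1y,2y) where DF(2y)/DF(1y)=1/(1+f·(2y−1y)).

1 1 9663/10000
2 2 4731/5000
3 3 1843/2000
f(1y,2y) = ((9663/10000)/(4731/5000) − 1)/(1) = 67/3154 ≈ 2.1243%

step 1 [1y] bond c/1=7/200: DF=(2000241/2000000 − 7/200·(0))/(1+7/200) = 9663/10000 ≈ 0.966300
step 2 [2y] zero: DF = P = 4731/5000 ≈ 0.946200
step 3 [3y] zero: DF = P = 1843/2000 ≈ 0.921500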